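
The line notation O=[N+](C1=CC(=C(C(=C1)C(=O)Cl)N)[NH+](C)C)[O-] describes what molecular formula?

Heavy atoms from the SMILES: 9 C, 1 Cl, 3 N, 3 O.
Implicit hydrogens by atom environment:
  4 × C (aromatic): no H
  2 × C: 3 H each → 6
  2 × C (aromatic): 1 H each → 2
  2 × O: no H
  1 × C: no H
  1 × Cl: no H
  1 × N: 2 H
  1 × N (charge +1): 1 H
  1 × N (charge +1): no H
  1 × O (charge -1): no H
  Total hydrogens = 11.
Net charge +1.
Molecular formula: C9H11ClN3O3+

C9H11ClN3O3+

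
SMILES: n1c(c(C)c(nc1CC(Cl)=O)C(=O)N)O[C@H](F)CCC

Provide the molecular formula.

C12H15ClFN3O3

Heavy atoms from the SMILES: 12 C, 1 Cl, 1 F, 3 N, 3 O.
Implicit hydrogens by atom environment:
  4 × C (aromatic): no H
  3 × C: 2 H each → 6
  3 × O: no H
  2 × C: 3 H each → 6
  2 × C: no H
  2 × N (aromatic): no H
  1 × C: 1 H
  1 × Cl: no H
  1 × F: no H
  1 × N: 2 H
  Total hydrogens = 15.
Molecular formula: C12H15ClFN3O3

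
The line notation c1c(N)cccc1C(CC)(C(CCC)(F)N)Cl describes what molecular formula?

Heavy atoms from the SMILES: 13 C, 1 Cl, 1 F, 2 N.
Implicit hydrogens by atom environment:
  4 × C (aromatic): 1 H each → 4
  3 × C: 2 H each → 6
  2 × C: 3 H each → 6
  2 × C: no H
  2 × C (aromatic): no H
  2 × N: 2 H each → 4
  1 × Cl: no H
  1 × F: no H
  Total hydrogens = 20.
Molecular formula: C13H20ClFN2

C13H20ClFN2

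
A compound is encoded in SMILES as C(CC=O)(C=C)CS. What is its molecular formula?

Heavy atoms from the SMILES: 6 C, 1 O, 1 S.
Implicit hydrogens by atom environment:
  3 × C: 2 H each → 6
  3 × C: 1 H each → 3
  1 × O: no H
  1 × S: 1 H
  Total hydrogens = 10.
Molecular formula: C6H10OS

C6H10OS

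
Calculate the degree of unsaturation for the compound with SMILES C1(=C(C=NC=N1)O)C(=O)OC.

Molecular formula from the SMILES: C6H6N2O3.
DoU = (2C + 2 + N − H − X)/2 = (2·6 + 2 + 2 − 6 − 0)/2 = 10/2 = 5.
(Structurally: 1 ring(s) + 4 π bond(s) = 5.)

5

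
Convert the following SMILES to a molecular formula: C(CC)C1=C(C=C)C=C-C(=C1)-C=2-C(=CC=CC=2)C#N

C18H17N

Heavy atoms from the SMILES: 18 C, 1 N.
Implicit hydrogens by atom environment:
  7 × C (aromatic): 1 H each → 7
  5 × C (aromatic): no H
  3 × C: 2 H each → 6
  1 × C: 3 H
  1 × C: 1 H
  1 × C: no H
  1 × N: no H
  Total hydrogens = 17.
Molecular formula: C18H17N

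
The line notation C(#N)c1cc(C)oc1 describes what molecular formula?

C6H5NO

Heavy atoms from the SMILES: 6 C, 1 N, 1 O.
Implicit hydrogens by atom environment:
  2 × C (aromatic): 1 H each → 2
  2 × C (aromatic): no H
  1 × C: 3 H
  1 × C: no H
  1 × N: no H
  1 × O (aromatic): no H
  Total hydrogens = 5.
Molecular formula: C6H5NO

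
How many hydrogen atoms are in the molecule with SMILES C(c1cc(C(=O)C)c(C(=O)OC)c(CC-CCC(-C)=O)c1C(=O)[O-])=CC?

Hydrogens are implicit in SMILES; fill each atom to its normal valence:
  5 × C (aromatic): no H
  5 × O: no H
  4 × C: 3 H each → 12
  4 × C: 2 H each → 8
  4 × C: no H
  2 × C: 1 H each → 2
  1 × C (aromatic): 1 H
  1 × O (charge -1): no H
  Total hydrogens = 23.

23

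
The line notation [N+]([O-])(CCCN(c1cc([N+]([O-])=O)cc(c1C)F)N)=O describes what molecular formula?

C10H13FN4O4

Heavy atoms from the SMILES: 10 C, 1 F, 4 N, 4 O.
Implicit hydrogens by atom environment:
  4 × C (aromatic): no H
  3 × C: 2 H each → 6
  2 × C (aromatic): 1 H each → 2
  2 × N (charge +1): no H
  2 × O: no H
  2 × O (charge -1): no H
  1 × C: 3 H
  1 × F: no H
  1 × N: 2 H
  1 × N: no H
  Total hydrogens = 13.
Molecular formula: C10H13FN4O4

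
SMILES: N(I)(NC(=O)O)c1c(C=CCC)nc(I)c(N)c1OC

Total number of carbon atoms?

The symbol for carbon appears 11 times in the SMILES. Lowercase c denotes aromatic carbon and counts toward C.

11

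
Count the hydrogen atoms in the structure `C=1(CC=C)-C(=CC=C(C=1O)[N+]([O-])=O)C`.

11

Hydrogens are implicit in SMILES; fill each atom to its normal valence:
  4 × C (aromatic): no H
  2 × C: 2 H each → 4
  2 × C (aromatic): 1 H each → 2
  1 × C: 3 H
  1 × C: 1 H
  1 × N (charge +1): no H
  1 × O: 1 H
  1 × O: no H
  1 × O (charge -1): no H
  Total hydrogens = 11.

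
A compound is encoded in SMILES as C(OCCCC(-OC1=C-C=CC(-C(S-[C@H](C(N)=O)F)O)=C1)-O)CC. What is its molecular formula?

C16H24FNO5S

Heavy atoms from the SMILES: 16 C, 1 F, 1 N, 5 O, 1 S.
Implicit hydrogens by atom environment:
  5 × C: 2 H each → 10
  4 × C (aromatic): 1 H each → 4
  3 × C: 1 H each → 3
  3 × O: no H
  2 × C (aromatic): no H
  2 × O: 1 H each → 2
  1 × C: 3 H
  1 × C: no H
  1 × F: no H
  1 × N: 2 H
  1 × S: no H
  Total hydrogens = 24.
Molecular formula: C16H24FNO5S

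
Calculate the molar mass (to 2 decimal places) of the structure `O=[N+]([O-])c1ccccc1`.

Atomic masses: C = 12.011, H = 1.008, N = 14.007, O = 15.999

123.11

Molecular formula: C6H5NO2.
M = 6×12.011 + 5×1.008 + 1×14.007 + 2×15.999 = 123.11 g/mol.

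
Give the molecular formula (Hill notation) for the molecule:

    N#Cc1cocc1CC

C7H7NO

Heavy atoms from the SMILES: 7 C, 1 N, 1 O.
Implicit hydrogens by atom environment:
  2 × C (aromatic): 1 H each → 2
  2 × C (aromatic): no H
  1 × C: 3 H
  1 × C: 2 H
  1 × C: no H
  1 × N: no H
  1 × O (aromatic): no H
  Total hydrogens = 7.
Molecular formula: C7H7NO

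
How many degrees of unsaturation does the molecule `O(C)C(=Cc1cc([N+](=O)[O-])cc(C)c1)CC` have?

6

Molecular formula from the SMILES: C12H15NO3.
DoU = (2C + 2 + N − H − X)/2 = (2·12 + 2 + 1 − 15 − 0)/2 = 12/2 = 6.
(Structurally: 1 ring(s) + 5 π bond(s) = 6.)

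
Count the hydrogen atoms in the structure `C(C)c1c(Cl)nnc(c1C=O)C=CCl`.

8

Hydrogens are implicit in SMILES; fill each atom to its normal valence:
  4 × C (aromatic): no H
  3 × C: 1 H each → 3
  2 × Cl: no H
  2 × N (aromatic): no H
  1 × C: 3 H
  1 × C: 2 H
  1 × O: no H
  Total hydrogens = 8.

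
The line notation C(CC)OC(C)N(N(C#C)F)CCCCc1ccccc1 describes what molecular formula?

C17H25FN2O

Heavy atoms from the SMILES: 17 C, 1 F, 2 N, 1 O.
Implicit hydrogens by atom environment:
  6 × C: 2 H each → 12
  5 × C (aromatic): 1 H each → 5
  2 × C: 3 H each → 6
  2 × C: 1 H each → 2
  2 × N: no H
  1 × C: no H
  1 × C (aromatic): no H
  1 × F: no H
  1 × O: no H
  Total hydrogens = 25.
Molecular formula: C17H25FN2O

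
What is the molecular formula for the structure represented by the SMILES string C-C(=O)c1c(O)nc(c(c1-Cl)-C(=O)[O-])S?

C8H5ClNO4S-

Heavy atoms from the SMILES: 8 C, 1 Cl, 1 N, 4 O, 1 S.
Implicit hydrogens by atom environment:
  5 × C (aromatic): no H
  2 × C: no H
  2 × O: no H
  1 × C: 3 H
  1 × Cl: no H
  1 × N (aromatic): no H
  1 × O: 1 H
  1 × O (charge -1): no H
  1 × S: 1 H
  Total hydrogens = 5.
Net charge -1.
Molecular formula: C8H5ClNO4S-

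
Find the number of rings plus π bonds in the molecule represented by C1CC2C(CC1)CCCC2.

2

Molecular formula from the SMILES: C10H18.
DoU = (2C + 2 + N − H − X)/2 = (2·10 + 2 + 0 − 18 − 0)/2 = 4/2 = 2.
(Structurally: 2 ring(s) + 0 π bond(s) = 2.)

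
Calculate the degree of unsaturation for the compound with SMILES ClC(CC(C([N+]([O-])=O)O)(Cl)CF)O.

1

Molecular formula from the SMILES: C5H8Cl2FNO4.
DoU = (2C + 2 + N − H − X)/2 = (2·5 + 2 + 1 − 8 − 3)/2 = 2/2 = 1.
(Structurally: 0 ring(s) + 1 π bond(s) = 1.)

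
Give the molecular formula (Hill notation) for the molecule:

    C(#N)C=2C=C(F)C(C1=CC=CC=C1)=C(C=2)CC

Heavy atoms from the SMILES: 15 C, 1 F, 1 N.
Implicit hydrogens by atom environment:
  7 × C (aromatic): 1 H each → 7
  5 × C (aromatic): no H
  1 × C: 3 H
  1 × C: 2 H
  1 × C: no H
  1 × F: no H
  1 × N: no H
  Total hydrogens = 12.
Molecular formula: C15H12FN

C15H12FN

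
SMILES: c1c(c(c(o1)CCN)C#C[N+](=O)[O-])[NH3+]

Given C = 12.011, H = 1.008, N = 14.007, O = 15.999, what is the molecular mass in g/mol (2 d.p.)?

Molecular formula: C8H10N3O3+.
M = 8×12.011 + 10×1.008 + 3×14.007 + 3×15.999 = 196.19 g/mol.

196.19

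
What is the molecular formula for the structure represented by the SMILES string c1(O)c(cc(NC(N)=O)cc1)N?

Heavy atoms from the SMILES: 7 C, 3 N, 2 O.
Implicit hydrogens by atom environment:
  3 × C (aromatic): 1 H each → 3
  3 × C (aromatic): no H
  2 × N: 2 H each → 4
  1 × C: no H
  1 × N: 1 H
  1 × O: 1 H
  1 × O: no H
  Total hydrogens = 9.
Molecular formula: C7H9N3O2

C7H9N3O2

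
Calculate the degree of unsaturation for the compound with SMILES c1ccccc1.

Molecular formula from the SMILES: C6H6.
DoU = (2C + 2 + N − H − X)/2 = (2·6 + 2 + 0 − 6 − 0)/2 = 8/2 = 4.
(Structurally: 1 ring(s) + 3 π bond(s) = 4.)

4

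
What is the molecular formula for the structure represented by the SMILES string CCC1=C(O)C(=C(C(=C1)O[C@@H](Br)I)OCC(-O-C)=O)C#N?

Heavy atoms from the SMILES: 1 Br, 13 C, 1 I, 1 N, 5 O.
Implicit hydrogens by atom environment:
  5 × C (aromatic): no H
  4 × O: no H
  2 × C: 3 H each → 6
  2 × C: 2 H each → 4
  2 × C: no H
  1 × Br: no H
  1 × C (aromatic): 1 H
  1 × C: 1 H
  1 × I: no H
  1 × N: no H
  1 × O: 1 H
  Total hydrogens = 13.
Molecular formula: C13H13BrINO5

C13H13BrINO5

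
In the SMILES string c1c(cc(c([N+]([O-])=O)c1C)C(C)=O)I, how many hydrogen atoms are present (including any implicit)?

Hydrogens are implicit in SMILES; fill each atom to its normal valence:
  4 × C (aromatic): no H
  2 × C: 3 H each → 6
  2 × C (aromatic): 1 H each → 2
  2 × O: no H
  1 × C: no H
  1 × I: no H
  1 × N (charge +1): no H
  1 × O (charge -1): no H
  Total hydrogens = 8.

8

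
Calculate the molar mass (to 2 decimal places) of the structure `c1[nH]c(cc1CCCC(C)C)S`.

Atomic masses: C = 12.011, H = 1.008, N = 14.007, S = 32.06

Molecular formula: C10H17NS.
M = 10×12.011 + 17×1.008 + 1×14.007 + 1×32.06 = 183.31 g/mol.

183.31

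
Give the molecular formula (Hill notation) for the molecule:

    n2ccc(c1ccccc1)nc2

C10H8N2

Heavy atoms from the SMILES: 10 C, 2 N.
Implicit hydrogens by atom environment:
  8 × C (aromatic): 1 H each → 8
  2 × C (aromatic): no H
  2 × N (aromatic): no H
  Total hydrogens = 8.
Molecular formula: C10H8N2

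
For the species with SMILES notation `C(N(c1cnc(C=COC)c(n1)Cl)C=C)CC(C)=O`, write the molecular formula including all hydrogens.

C13H16ClN3O2

Heavy atoms from the SMILES: 13 C, 1 Cl, 3 N, 2 O.
Implicit hydrogens by atom environment:
  3 × C: 2 H each → 6
  3 × C: 1 H each → 3
  3 × C (aromatic): no H
  2 × C: 3 H each → 6
  2 × N (aromatic): no H
  2 × O: no H
  1 × C (aromatic): 1 H
  1 × C: no H
  1 × Cl: no H
  1 × N: no H
  Total hydrogens = 16.
Molecular formula: C13H16ClN3O2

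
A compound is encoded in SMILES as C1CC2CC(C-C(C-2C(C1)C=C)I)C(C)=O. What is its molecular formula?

Heavy atoms from the SMILES: 14 C, 1 I, 1 O.
Implicit hydrogens by atom environment:
  6 × C: 2 H each → 12
  6 × C: 1 H each → 6
  1 × C: 3 H
  1 × C: no H
  1 × I: no H
  1 × O: no H
  Total hydrogens = 21.
Molecular formula: C14H21IO

C14H21IO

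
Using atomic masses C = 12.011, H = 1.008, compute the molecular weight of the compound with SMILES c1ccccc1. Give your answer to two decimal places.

Molecular formula: C6H6.
M = 6×12.011 + 6×1.008 = 78.11 g/mol.

78.11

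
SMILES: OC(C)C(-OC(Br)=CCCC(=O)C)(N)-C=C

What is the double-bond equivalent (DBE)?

Molecular formula from the SMILES: C11H18BrNO3.
DoU = (2C + 2 + N − H − X)/2 = (2·11 + 2 + 1 − 18 − 1)/2 = 6/2 = 3.
(Structurally: 0 ring(s) + 3 π bond(s) = 3.)

3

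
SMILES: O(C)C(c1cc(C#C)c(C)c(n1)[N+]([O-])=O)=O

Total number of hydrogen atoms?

Hydrogens are implicit in SMILES; fill each atom to its normal valence:
  4 × C (aromatic): no H
  3 × O: no H
  2 × C: 3 H each → 6
  2 × C: no H
  1 × C (aromatic): 1 H
  1 × C: 1 H
  1 × N (aromatic): no H
  1 × N (charge +1): no H
  1 × O (charge -1): no H
  Total hydrogens = 8.

8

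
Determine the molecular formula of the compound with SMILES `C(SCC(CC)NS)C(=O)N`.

C6H14N2OS2

Heavy atoms from the SMILES: 6 C, 2 N, 1 O, 2 S.
Implicit hydrogens by atom environment:
  3 × C: 2 H each → 6
  1 × C: 3 H
  1 × C: 1 H
  1 × C: no H
  1 × N: 2 H
  1 × N: 1 H
  1 × O: no H
  1 × S: 1 H
  1 × S: no H
  Total hydrogens = 14.
Molecular formula: C6H14N2OS2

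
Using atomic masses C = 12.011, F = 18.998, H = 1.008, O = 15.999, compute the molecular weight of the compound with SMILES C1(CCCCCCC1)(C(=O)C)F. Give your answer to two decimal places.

172.24

Molecular formula: C10H17FO.
M = 10×12.011 + 1×18.998 + 17×1.008 + 1×15.999 = 172.24 g/mol.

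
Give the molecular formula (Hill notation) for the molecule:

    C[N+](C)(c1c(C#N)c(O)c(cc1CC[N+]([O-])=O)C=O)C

Heavy atoms from the SMILES: 13 C, 3 N, 4 O.
Implicit hydrogens by atom environment:
  5 × C (aromatic): no H
  3 × C: 3 H each → 9
  2 × C: 2 H each → 4
  2 × N (charge +1): no H
  2 × O: no H
  1 × C (aromatic): 1 H
  1 × C: 1 H
  1 × C: no H
  1 × N: no H
  1 × O: 1 H
  1 × O (charge -1): no H
  Total hydrogens = 16.
Net charge +1.
Molecular formula: C13H16N3O4+

C13H16N3O4+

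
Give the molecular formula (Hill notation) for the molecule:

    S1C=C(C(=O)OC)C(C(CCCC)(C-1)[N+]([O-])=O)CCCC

Heavy atoms from the SMILES: 15 C, 1 N, 4 O, 1 S.
Implicit hydrogens by atom environment:
  7 × C: 2 H each → 14
  3 × C: 3 H each → 9
  3 × C: no H
  3 × O: no H
  2 × C: 1 H each → 2
  1 × N (charge +1): no H
  1 × O (charge -1): no H
  1 × S: no H
  Total hydrogens = 25.
Molecular formula: C15H25NO4S

C15H25NO4S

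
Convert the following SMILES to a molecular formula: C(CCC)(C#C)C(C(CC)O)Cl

C10H17ClO

Heavy atoms from the SMILES: 10 C, 1 Cl, 1 O.
Implicit hydrogens by atom environment:
  4 × C: 1 H each → 4
  3 × C: 2 H each → 6
  2 × C: 3 H each → 6
  1 × C: no H
  1 × Cl: no H
  1 × O: 1 H
  Total hydrogens = 17.
Molecular formula: C10H17ClO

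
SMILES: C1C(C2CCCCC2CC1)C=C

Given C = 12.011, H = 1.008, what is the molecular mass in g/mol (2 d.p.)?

164.29

Molecular formula: C12H20.
M = 12×12.011 + 20×1.008 = 164.29 g/mol.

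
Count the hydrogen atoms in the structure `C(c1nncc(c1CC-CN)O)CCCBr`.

18

Hydrogens are implicit in SMILES; fill each atom to its normal valence:
  7 × C: 2 H each → 14
  3 × C (aromatic): no H
  2 × N (aromatic): no H
  1 × Br: no H
  1 × C (aromatic): 1 H
  1 × N: 2 H
  1 × O: 1 H
  Total hydrogens = 18.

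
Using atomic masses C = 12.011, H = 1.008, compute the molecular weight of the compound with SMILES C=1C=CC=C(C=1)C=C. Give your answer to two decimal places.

104.15

Molecular formula: C8H8.
M = 8×12.011 + 8×1.008 = 104.15 g/mol.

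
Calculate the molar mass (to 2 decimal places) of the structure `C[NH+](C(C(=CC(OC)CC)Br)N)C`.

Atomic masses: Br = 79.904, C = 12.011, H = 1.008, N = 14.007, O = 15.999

Molecular formula: C9H20BrN2O+.
M = 1×79.904 + 9×12.011 + 20×1.008 + 2×14.007 + 1×15.999 = 252.18 g/mol.

252.18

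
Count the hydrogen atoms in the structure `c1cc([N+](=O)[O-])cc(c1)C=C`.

7

Hydrogens are implicit in SMILES; fill each atom to its normal valence:
  4 × C (aromatic): 1 H each → 4
  2 × C (aromatic): no H
  1 × C: 2 H
  1 × C: 1 H
  1 × N (charge +1): no H
  1 × O: no H
  1 × O (charge -1): no H
  Total hydrogens = 7.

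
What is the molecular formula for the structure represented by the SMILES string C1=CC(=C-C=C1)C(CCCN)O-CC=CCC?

Heavy atoms from the SMILES: 15 C, 1 N, 1 O.
Implicit hydrogens by atom environment:
  5 × C: 2 H each → 10
  5 × C (aromatic): 1 H each → 5
  3 × C: 1 H each → 3
  1 × C: 3 H
  1 × C (aromatic): no H
  1 × N: 2 H
  1 × O: no H
  Total hydrogens = 23.
Molecular formula: C15H23NO

C15H23NO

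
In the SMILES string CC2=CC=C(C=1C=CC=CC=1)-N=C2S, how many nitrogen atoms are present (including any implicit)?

The symbol for nitrogen appears 1 time in the SMILES.

1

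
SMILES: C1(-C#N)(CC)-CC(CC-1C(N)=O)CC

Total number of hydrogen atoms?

18

Hydrogens are implicit in SMILES; fill each atom to its normal valence:
  4 × C: 2 H each → 8
  3 × C: no H
  2 × C: 3 H each → 6
  2 × C: 1 H each → 2
  1 × N: 2 H
  1 × N: no H
  1 × O: no H
  Total hydrogens = 18.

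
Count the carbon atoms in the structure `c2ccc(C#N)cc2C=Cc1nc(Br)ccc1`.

14

The symbol for carbon appears 14 times in the SMILES. Lowercase c denotes aromatic carbon and counts toward C.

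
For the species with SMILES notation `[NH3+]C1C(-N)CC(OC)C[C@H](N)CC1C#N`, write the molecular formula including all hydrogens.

Heavy atoms from the SMILES: 10 C, 4 N, 1 O.
Implicit hydrogens by atom environment:
  5 × C: 1 H each → 5
  3 × C: 2 H each → 6
  2 × N: 2 H each → 4
  1 × C: 3 H
  1 × C: no H
  1 × N (charge +1): 3 H
  1 × N: no H
  1 × O: no H
  Total hydrogens = 21.
Net charge +1.
Molecular formula: C10H21N4O+

C10H21N4O+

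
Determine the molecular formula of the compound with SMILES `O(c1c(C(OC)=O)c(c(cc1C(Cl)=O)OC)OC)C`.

C12H13ClO6

Heavy atoms from the SMILES: 12 C, 1 Cl, 6 O.
Implicit hydrogens by atom environment:
  6 × O: no H
  5 × C (aromatic): no H
  4 × C: 3 H each → 12
  2 × C: no H
  1 × C (aromatic): 1 H
  1 × Cl: no H
  Total hydrogens = 13.
Molecular formula: C12H13ClO6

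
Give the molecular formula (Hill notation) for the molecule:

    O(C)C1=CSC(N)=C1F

C5H6FNOS

Heavy atoms from the SMILES: 5 C, 1 F, 1 N, 1 O, 1 S.
Implicit hydrogens by atom environment:
  3 × C (aromatic): no H
  1 × C: 3 H
  1 × C (aromatic): 1 H
  1 × F: no H
  1 × N: 2 H
  1 × O: no H
  1 × S (aromatic): no H
  Total hydrogens = 6.
Molecular formula: C5H6FNOS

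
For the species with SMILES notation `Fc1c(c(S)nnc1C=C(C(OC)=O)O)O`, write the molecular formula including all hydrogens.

C8H7FN2O4S

Heavy atoms from the SMILES: 8 C, 1 F, 2 N, 4 O, 1 S.
Implicit hydrogens by atom environment:
  4 × C (aromatic): no H
  2 × C: no H
  2 × N (aromatic): no H
  2 × O: 1 H each → 2
  2 × O: no H
  1 × C: 3 H
  1 × C: 1 H
  1 × F: no H
  1 × S: 1 H
  Total hydrogens = 7.
Molecular formula: C8H7FN2O4S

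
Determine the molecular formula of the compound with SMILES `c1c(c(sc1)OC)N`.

Heavy atoms from the SMILES: 5 C, 1 N, 1 O, 1 S.
Implicit hydrogens by atom environment:
  2 × C (aromatic): 1 H each → 2
  2 × C (aromatic): no H
  1 × C: 3 H
  1 × N: 2 H
  1 × O: no H
  1 × S (aromatic): no H
  Total hydrogens = 7.
Molecular formula: C5H7NOS

C5H7NOS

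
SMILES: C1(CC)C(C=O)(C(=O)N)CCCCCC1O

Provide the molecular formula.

Heavy atoms from the SMILES: 12 C, 1 N, 3 O.
Implicit hydrogens by atom environment:
  6 × C: 2 H each → 12
  3 × C: 1 H each → 3
  2 × C: no H
  2 × O: no H
  1 × C: 3 H
  1 × N: 2 H
  1 × O: 1 H
  Total hydrogens = 21.
Molecular formula: C12H21NO3

C12H21NO3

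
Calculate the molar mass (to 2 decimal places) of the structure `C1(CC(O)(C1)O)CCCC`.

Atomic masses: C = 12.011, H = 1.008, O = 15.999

144.21

Molecular formula: C8H16O2.
M = 8×12.011 + 16×1.008 + 2×15.999 = 144.21 g/mol.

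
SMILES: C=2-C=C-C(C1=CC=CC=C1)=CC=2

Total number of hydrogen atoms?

10

Hydrogens are implicit in SMILES; fill each atom to its normal valence:
  10 × C (aromatic): 1 H each → 10
  2 × C (aromatic): no H
  Total hydrogens = 10.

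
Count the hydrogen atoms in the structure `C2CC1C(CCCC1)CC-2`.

Hydrogens are implicit in SMILES; fill each atom to its normal valence:
  8 × C: 2 H each → 16
  2 × C: 1 H each → 2
  Total hydrogens = 18.

18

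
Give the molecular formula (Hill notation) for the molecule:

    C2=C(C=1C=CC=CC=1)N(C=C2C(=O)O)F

Heavy atoms from the SMILES: 11 C, 1 F, 1 N, 2 O.
Implicit hydrogens by atom environment:
  7 × C (aromatic): 1 H each → 7
  3 × C (aromatic): no H
  1 × C: no H
  1 × F: no H
  1 × N (aromatic): no H
  1 × O: 1 H
  1 × O: no H
  Total hydrogens = 8.
Molecular formula: C11H8FNO2

C11H8FNO2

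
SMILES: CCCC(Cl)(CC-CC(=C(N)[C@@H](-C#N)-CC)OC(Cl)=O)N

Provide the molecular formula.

Heavy atoms from the SMILES: 14 C, 2 Cl, 3 N, 2 O.
Implicit hydrogens by atom environment:
  6 × C: 2 H each → 12
  5 × C: no H
  2 × C: 3 H each → 6
  2 × Cl: no H
  2 × N: 2 H each → 4
  2 × O: no H
  1 × C: 1 H
  1 × N: no H
  Total hydrogens = 23.
Molecular formula: C14H23Cl2N3O2

C14H23Cl2N3O2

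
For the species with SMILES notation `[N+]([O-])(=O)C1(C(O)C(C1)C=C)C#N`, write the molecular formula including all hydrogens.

Heavy atoms from the SMILES: 7 C, 2 N, 3 O.
Implicit hydrogens by atom environment:
  3 × C: 1 H each → 3
  2 × C: 2 H each → 4
  2 × C: no H
  1 × N: no H
  1 × N (charge +1): no H
  1 × O: 1 H
  1 × O: no H
  1 × O (charge -1): no H
  Total hydrogens = 8.
Molecular formula: C7H8N2O3

C7H8N2O3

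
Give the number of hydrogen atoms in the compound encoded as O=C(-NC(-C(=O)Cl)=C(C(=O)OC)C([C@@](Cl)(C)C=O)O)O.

Hydrogens are implicit in SMILES; fill each atom to its normal valence:
  6 × C: no H
  5 × O: no H
  2 × C: 3 H each → 6
  2 × C: 1 H each → 2
  2 × Cl: no H
  2 × O: 1 H each → 2
  1 × N: 1 H
  Total hydrogens = 11.

11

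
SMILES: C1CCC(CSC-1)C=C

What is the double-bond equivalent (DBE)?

2

Molecular formula from the SMILES: C8H14S.
DoU = (2C + 2 + N − H − X)/2 = (2·8 + 2 + 0 − 14 − 0)/2 = 4/2 = 2.
(Structurally: 1 ring(s) + 1 π bond(s) = 2.)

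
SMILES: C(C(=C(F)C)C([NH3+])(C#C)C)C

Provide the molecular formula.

C9H15FN+

Heavy atoms from the SMILES: 9 C, 1 F, 1 N.
Implicit hydrogens by atom environment:
  4 × C: no H
  3 × C: 3 H each → 9
  1 × C: 2 H
  1 × C: 1 H
  1 × F: no H
  1 × N (charge +1): 3 H
  Total hydrogens = 15.
Net charge +1.
Molecular formula: C9H15FN+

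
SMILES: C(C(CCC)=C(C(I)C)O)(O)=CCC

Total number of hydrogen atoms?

19

Hydrogens are implicit in SMILES; fill each atom to its normal valence:
  3 × C: 3 H each → 9
  3 × C: 2 H each → 6
  3 × C: no H
  2 × C: 1 H each → 2
  2 × O: 1 H each → 2
  1 × I: no H
  Total hydrogens = 19.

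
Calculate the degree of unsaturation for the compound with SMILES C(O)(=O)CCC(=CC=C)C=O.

Molecular formula from the SMILES: C8H10O3.
DoU = (2C + 2 + N − H − X)/2 = (2·8 + 2 + 0 − 10 − 0)/2 = 8/2 = 4.
(Structurally: 0 ring(s) + 4 π bond(s) = 4.)

4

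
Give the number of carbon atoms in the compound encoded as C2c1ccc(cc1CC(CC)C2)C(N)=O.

The symbol for carbon appears 13 times in the SMILES. Lowercase c denotes aromatic carbon and counts toward C.

13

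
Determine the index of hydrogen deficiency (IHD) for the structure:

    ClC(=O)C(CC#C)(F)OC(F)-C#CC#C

Molecular formula from the SMILES: C10H5ClF2O2.
DoU = (2C + 2 + N − H − X)/2 = (2·10 + 2 + 0 − 5 − 3)/2 = 14/2 = 7.
(Structurally: 0 ring(s) + 7 π bond(s) = 7.)

7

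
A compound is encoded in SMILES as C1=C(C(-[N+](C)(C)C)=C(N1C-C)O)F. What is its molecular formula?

Heavy atoms from the SMILES: 9 C, 1 F, 2 N, 1 O.
Implicit hydrogens by atom environment:
  4 × C: 3 H each → 12
  3 × C (aromatic): no H
  1 × C: 2 H
  1 × C (aromatic): 1 H
  1 × F: no H
  1 × N (aromatic): no H
  1 × N (charge +1): no H
  1 × O: 1 H
  Total hydrogens = 16.
Net charge +1.
Molecular formula: C9H16FN2O+

C9H16FN2O+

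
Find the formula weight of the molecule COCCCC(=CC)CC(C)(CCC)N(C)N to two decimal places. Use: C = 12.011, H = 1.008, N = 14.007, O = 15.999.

Molecular formula: C14H30N2O.
M = 14×12.011 + 30×1.008 + 2×14.007 + 1×15.999 = 242.41 g/mol.

242.41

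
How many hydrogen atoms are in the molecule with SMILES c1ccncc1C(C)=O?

7

Hydrogens are implicit in SMILES; fill each atom to its normal valence:
  4 × C (aromatic): 1 H each → 4
  1 × C: 3 H
  1 × C (aromatic): no H
  1 × C: no H
  1 × N (aromatic): no H
  1 × O: no H
  Total hydrogens = 7.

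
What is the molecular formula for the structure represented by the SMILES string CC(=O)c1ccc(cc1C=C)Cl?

Heavy atoms from the SMILES: 10 C, 1 Cl, 1 O.
Implicit hydrogens by atom environment:
  3 × C (aromatic): 1 H each → 3
  3 × C (aromatic): no H
  1 × C: 3 H
  1 × C: 2 H
  1 × C: 1 H
  1 × C: no H
  1 × Cl: no H
  1 × O: no H
  Total hydrogens = 9.
Molecular formula: C10H9ClO

C10H9ClO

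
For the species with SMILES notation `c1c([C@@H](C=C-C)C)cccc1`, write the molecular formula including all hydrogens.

C11H14

Heavy atoms from the SMILES: 11 C.
Implicit hydrogens by atom environment:
  5 × C (aromatic): 1 H each → 5
  3 × C: 1 H each → 3
  2 × C: 3 H each → 6
  1 × C (aromatic): no H
  Total hydrogens = 14.
Molecular formula: C11H14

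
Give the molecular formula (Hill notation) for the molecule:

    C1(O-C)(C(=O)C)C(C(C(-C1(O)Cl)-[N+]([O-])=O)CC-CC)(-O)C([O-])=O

Heavy atoms from the SMILES: 13 C, 1 Cl, 1 N, 8 O.
Implicit hydrogens by atom environment:
  5 × C: no H
  4 × O: no H
  3 × C: 3 H each → 9
  3 × C: 2 H each → 6
  2 × C: 1 H each → 2
  2 × O: 1 H each → 2
  2 × O (charge -1): no H
  1 × Cl: no H
  1 × N (charge +1): no H
  Total hydrogens = 19.
Net charge -1.
Molecular formula: C13H19ClNO8-

C13H19ClNO8-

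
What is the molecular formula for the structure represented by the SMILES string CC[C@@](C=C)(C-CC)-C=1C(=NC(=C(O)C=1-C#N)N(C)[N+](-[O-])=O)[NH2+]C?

Heavy atoms from the SMILES: 16 C, 5 N, 3 O.
Implicit hydrogens by atom environment:
  5 × C (aromatic): no H
  4 × C: 3 H each → 12
  4 × C: 2 H each → 8
  2 × C: no H
  2 × N: no H
  1 × C: 1 H
  1 × N (charge +1): 2 H
  1 × N (aromatic): no H
  1 × N (charge +1): no H
  1 × O: 1 H
  1 × O: no H
  1 × O (charge -1): no H
  Total hydrogens = 24.
Net charge +1.
Molecular formula: C16H24N5O3+

C16H24N5O3+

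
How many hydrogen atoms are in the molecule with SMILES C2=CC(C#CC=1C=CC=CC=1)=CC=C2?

Hydrogens are implicit in SMILES; fill each atom to its normal valence:
  10 × C (aromatic): 1 H each → 10
  2 × C (aromatic): no H
  2 × C: no H
  Total hydrogens = 10.

10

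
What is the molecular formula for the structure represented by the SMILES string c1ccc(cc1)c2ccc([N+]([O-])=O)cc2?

Heavy atoms from the SMILES: 12 C, 1 N, 2 O.
Implicit hydrogens by atom environment:
  9 × C (aromatic): 1 H each → 9
  3 × C (aromatic): no H
  1 × N (charge +1): no H
  1 × O: no H
  1 × O (charge -1): no H
  Total hydrogens = 9.
Molecular formula: C12H9NO2

C12H9NO2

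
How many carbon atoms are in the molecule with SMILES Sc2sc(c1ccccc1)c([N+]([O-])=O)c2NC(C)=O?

The symbol for carbon appears 12 times in the SMILES. Lowercase c denotes aromatic carbon and counts toward C.

12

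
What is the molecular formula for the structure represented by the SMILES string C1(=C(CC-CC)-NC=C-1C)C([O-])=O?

Heavy atoms from the SMILES: 10 C, 1 N, 2 O.
Implicit hydrogens by atom environment:
  3 × C: 2 H each → 6
  3 × C (aromatic): no H
  2 × C: 3 H each → 6
  1 × C (aromatic): 1 H
  1 × C: no H
  1 × N (aromatic): 1 H
  1 × O: no H
  1 × O (charge -1): no H
  Total hydrogens = 14.
Net charge -1.
Molecular formula: C10H14NO2-

C10H14NO2-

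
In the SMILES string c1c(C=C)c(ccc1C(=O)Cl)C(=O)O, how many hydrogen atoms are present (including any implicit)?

7

Hydrogens are implicit in SMILES; fill each atom to its normal valence:
  3 × C (aromatic): 1 H each → 3
  3 × C (aromatic): no H
  2 × C: no H
  2 × O: no H
  1 × C: 2 H
  1 × C: 1 H
  1 × Cl: no H
  1 × O: 1 H
  Total hydrogens = 7.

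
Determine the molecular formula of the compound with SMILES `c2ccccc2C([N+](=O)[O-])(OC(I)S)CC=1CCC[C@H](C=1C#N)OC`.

Heavy atoms from the SMILES: 17 C, 1 I, 2 N, 4 O, 1 S.
Implicit hydrogens by atom environment:
  5 × C (aromatic): 1 H each → 5
  4 × C: 2 H each → 8
  4 × C: no H
  3 × O: no H
  2 × C: 1 H each → 2
  1 × C: 3 H
  1 × C (aromatic): no H
  1 × I: no H
  1 × N: no H
  1 × N (charge +1): no H
  1 × O (charge -1): no H
  1 × S: 1 H
  Total hydrogens = 19.
Molecular formula: C17H19IN2O4S

C17H19IN2O4S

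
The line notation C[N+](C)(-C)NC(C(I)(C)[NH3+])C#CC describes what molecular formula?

Heavy atoms from the SMILES: 9 C, 1 I, 3 N.
Implicit hydrogens by atom environment:
  5 × C: 3 H each → 15
  3 × C: no H
  1 × C: 1 H
  1 × I: no H
  1 × N (charge +1): 3 H
  1 × N: 1 H
  1 × N (charge +1): no H
  Total hydrogens = 20.
Net charge +2.
Molecular formula: [C9H20IN3]2+

[C9H20IN3]2+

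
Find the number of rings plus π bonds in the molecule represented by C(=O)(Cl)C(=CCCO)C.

Molecular formula from the SMILES: C6H9ClO2.
DoU = (2C + 2 + N − H − X)/2 = (2·6 + 2 + 0 − 9 − 1)/2 = 4/2 = 2.
(Structurally: 0 ring(s) + 2 π bond(s) = 2.)

2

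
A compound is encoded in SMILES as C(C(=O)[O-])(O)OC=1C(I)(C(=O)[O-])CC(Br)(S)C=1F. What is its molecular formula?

Heavy atoms from the SMILES: 1 Br, 8 C, 1 F, 1 I, 6 O, 1 S.
Implicit hydrogens by atom environment:
  6 × C: no H
  3 × O: no H
  2 × O (charge -1): no H
  1 × Br: no H
  1 × C: 2 H
  1 × C: 1 H
  1 × F: no H
  1 × I: no H
  1 × O: 1 H
  1 × S: 1 H
  Total hydrogens = 5.
Net charge -2.
Molecular formula: [C8H5BrFIO6S]2-

[C8H5BrFIO6S]2-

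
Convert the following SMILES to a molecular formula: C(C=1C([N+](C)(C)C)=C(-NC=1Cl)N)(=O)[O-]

Heavy atoms from the SMILES: 8 C, 1 Cl, 3 N, 2 O.
Implicit hydrogens by atom environment:
  4 × C (aromatic): no H
  3 × C: 3 H each → 9
  1 × C: no H
  1 × Cl: no H
  1 × N: 2 H
  1 × N (aromatic): 1 H
  1 × N (charge +1): no H
  1 × O: no H
  1 × O (charge -1): no H
  Total hydrogens = 12.
Molecular formula: C8H12ClN3O2

C8H12ClN3O2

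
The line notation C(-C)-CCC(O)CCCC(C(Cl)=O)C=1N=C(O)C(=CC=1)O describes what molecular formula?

Heavy atoms from the SMILES: 15 C, 1 Cl, 1 N, 4 O.
Implicit hydrogens by atom environment:
  6 × C: 2 H each → 12
  3 × C (aromatic): no H
  3 × O: 1 H each → 3
  2 × C (aromatic): 1 H each → 2
  2 × C: 1 H each → 2
  1 × C: 3 H
  1 × C: no H
  1 × Cl: no H
  1 × N (aromatic): no H
  1 × O: no H
  Total hydrogens = 22.
Molecular formula: C15H22ClNO4

C15H22ClNO4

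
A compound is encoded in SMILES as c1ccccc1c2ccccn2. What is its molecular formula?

C11H9N

Heavy atoms from the SMILES: 11 C, 1 N.
Implicit hydrogens by atom environment:
  9 × C (aromatic): 1 H each → 9
  2 × C (aromatic): no H
  1 × N (aromatic): no H
  Total hydrogens = 9.
Molecular formula: C11H9N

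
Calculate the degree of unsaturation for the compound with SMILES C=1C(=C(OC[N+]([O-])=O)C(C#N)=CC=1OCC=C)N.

8

Molecular formula from the SMILES: C11H11N3O4.
DoU = (2C + 2 + N − H − X)/2 = (2·11 + 2 + 3 − 11 − 0)/2 = 16/2 = 8.
(Structurally: 1 ring(s) + 7 π bond(s) = 8.)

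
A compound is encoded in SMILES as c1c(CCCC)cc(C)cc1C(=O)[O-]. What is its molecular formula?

C12H15O2-

Heavy atoms from the SMILES: 12 C, 2 O.
Implicit hydrogens by atom environment:
  3 × C: 2 H each → 6
  3 × C (aromatic): 1 H each → 3
  3 × C (aromatic): no H
  2 × C: 3 H each → 6
  1 × C: no H
  1 × O: no H
  1 × O (charge -1): no H
  Total hydrogens = 15.
Net charge -1.
Molecular formula: C12H15O2-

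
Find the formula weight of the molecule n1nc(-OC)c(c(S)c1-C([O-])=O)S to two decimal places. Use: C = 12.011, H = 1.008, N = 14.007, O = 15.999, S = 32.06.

217.24

Molecular formula: C6H5N2O3S2-.
M = 6×12.011 + 5×1.008 + 2×14.007 + 3×15.999 + 2×32.06 = 217.24 g/mol.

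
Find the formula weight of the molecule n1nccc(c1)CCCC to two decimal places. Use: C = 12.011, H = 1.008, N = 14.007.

Molecular formula: C8H12N2.
M = 8×12.011 + 12×1.008 + 2×14.007 = 136.20 g/mol.

136.20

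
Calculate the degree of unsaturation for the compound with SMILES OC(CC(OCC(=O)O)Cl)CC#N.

Molecular formula from the SMILES: C7H10ClNO4.
DoU = (2C + 2 + N − H − X)/2 = (2·7 + 2 + 1 − 10 − 1)/2 = 6/2 = 3.
(Structurally: 0 ring(s) + 3 π bond(s) = 3.)

3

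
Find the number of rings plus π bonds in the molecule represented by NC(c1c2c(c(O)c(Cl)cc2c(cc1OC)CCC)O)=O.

8

Molecular formula from the SMILES: C15H16ClNO4.
DoU = (2C + 2 + N − H − X)/2 = (2·15 + 2 + 1 − 16 − 1)/2 = 16/2 = 8.
(Structurally: 2 ring(s) + 6 π bond(s) = 8.)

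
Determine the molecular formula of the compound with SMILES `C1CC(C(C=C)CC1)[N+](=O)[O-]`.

Heavy atoms from the SMILES: 8 C, 1 N, 2 O.
Implicit hydrogens by atom environment:
  5 × C: 2 H each → 10
  3 × C: 1 H each → 3
  1 × N (charge +1): no H
  1 × O: no H
  1 × O (charge -1): no H
  Total hydrogens = 13.
Molecular formula: C8H13NO2

C8H13NO2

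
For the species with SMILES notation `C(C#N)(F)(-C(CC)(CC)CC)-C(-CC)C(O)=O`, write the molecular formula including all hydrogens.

Heavy atoms from the SMILES: 13 C, 1 F, 1 N, 2 O.
Implicit hydrogens by atom environment:
  4 × C: 3 H each → 12
  4 × C: 2 H each → 8
  4 × C: no H
  1 × C: 1 H
  1 × F: no H
  1 × N: no H
  1 × O: 1 H
  1 × O: no H
  Total hydrogens = 22.
Molecular formula: C13H22FNO2

C13H22FNO2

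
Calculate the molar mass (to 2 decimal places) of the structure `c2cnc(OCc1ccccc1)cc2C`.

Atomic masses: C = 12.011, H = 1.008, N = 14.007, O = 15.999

Molecular formula: C13H13NO.
M = 13×12.011 + 13×1.008 + 1×14.007 + 1×15.999 = 199.25 g/mol.

199.25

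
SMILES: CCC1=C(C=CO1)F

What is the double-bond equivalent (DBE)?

3

Molecular formula from the SMILES: C6H7FO.
DoU = (2C + 2 + N − H − X)/2 = (2·6 + 2 + 0 − 7 − 1)/2 = 6/2 = 3.
(Structurally: 1 ring(s) + 2 π bond(s) = 3.)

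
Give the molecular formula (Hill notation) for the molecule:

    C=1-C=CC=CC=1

Heavy atoms from the SMILES: 6 C.
Implicit hydrogens by atom environment:
  6 × C (aromatic): 1 H each → 6
  Total hydrogens = 6.
Molecular formula: C6H6

C6H6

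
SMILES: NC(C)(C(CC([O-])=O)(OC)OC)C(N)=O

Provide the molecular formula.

Heavy atoms from the SMILES: 8 C, 2 N, 5 O.
Implicit hydrogens by atom environment:
  4 × C: no H
  4 × O: no H
  3 × C: 3 H each → 9
  2 × N: 2 H each → 4
  1 × C: 2 H
  1 × O (charge -1): no H
  Total hydrogens = 15.
Net charge -1.
Molecular formula: C8H15N2O5-

C8H15N2O5-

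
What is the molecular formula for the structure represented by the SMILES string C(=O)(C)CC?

Heavy atoms from the SMILES: 4 C, 1 O.
Implicit hydrogens by atom environment:
  2 × C: 3 H each → 6
  1 × C: 2 H
  1 × C: no H
  1 × O: no H
  Total hydrogens = 8.
Molecular formula: C4H8O

C4H8O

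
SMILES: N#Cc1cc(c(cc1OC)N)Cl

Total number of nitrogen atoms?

2

The symbol for nitrogen appears 2 times in the SMILES.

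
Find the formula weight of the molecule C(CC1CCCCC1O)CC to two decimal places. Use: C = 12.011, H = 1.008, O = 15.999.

Molecular formula: C10H20O.
M = 10×12.011 + 20×1.008 + 1×15.999 = 156.27 g/mol.

156.27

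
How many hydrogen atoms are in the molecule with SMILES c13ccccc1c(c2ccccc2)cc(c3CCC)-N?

Hydrogens are implicit in SMILES; fill each atom to its normal valence:
  10 × C (aromatic): 1 H each → 10
  6 × C (aromatic): no H
  2 × C: 2 H each → 4
  1 × C: 3 H
  1 × N: 2 H
  Total hydrogens = 19.

19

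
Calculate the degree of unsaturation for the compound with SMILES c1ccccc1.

Molecular formula from the SMILES: C6H6.
DoU = (2C + 2 + N − H − X)/2 = (2·6 + 2 + 0 − 6 − 0)/2 = 8/2 = 4.
(Structurally: 1 ring(s) + 3 π bond(s) = 4.)

4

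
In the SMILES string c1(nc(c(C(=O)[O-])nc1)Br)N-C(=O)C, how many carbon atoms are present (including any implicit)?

7

The symbol for carbon appears 7 times in the SMILES. Lowercase c denotes aromatic carbon and counts toward C.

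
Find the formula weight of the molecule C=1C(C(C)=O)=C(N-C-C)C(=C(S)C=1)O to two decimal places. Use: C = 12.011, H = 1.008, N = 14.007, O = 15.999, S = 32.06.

Molecular formula: C10H13NO2S.
M = 10×12.011 + 13×1.008 + 1×14.007 + 2×15.999 + 1×32.06 = 211.28 g/mol.

211.28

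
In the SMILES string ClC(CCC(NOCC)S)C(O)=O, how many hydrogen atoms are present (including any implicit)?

Hydrogens are implicit in SMILES; fill each atom to its normal valence:
  3 × C: 2 H each → 6
  2 × C: 1 H each → 2
  2 × O: no H
  1 × C: 3 H
  1 × C: no H
  1 × Cl: no H
  1 × N: 1 H
  1 × O: 1 H
  1 × S: 1 H
  Total hydrogens = 14.

14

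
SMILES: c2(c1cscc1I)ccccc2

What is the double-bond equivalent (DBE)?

Molecular formula from the SMILES: C10H7IS.
DoU = (2C + 2 + N − H − X)/2 = (2·10 + 2 + 0 − 7 − 1)/2 = 14/2 = 7.
(Structurally: 2 ring(s) + 5 π bond(s) = 7.)

7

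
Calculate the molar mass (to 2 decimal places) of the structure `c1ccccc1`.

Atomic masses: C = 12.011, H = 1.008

78.11

Molecular formula: C6H6.
M = 6×12.011 + 6×1.008 = 78.11 g/mol.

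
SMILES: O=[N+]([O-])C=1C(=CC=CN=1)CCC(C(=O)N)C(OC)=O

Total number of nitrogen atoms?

The symbol for nitrogen appears 3 times in the SMILES.

3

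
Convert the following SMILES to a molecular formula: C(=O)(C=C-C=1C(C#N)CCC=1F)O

Heavy atoms from the SMILES: 9 C, 1 F, 1 N, 2 O.
Implicit hydrogens by atom environment:
  4 × C: no H
  3 × C: 1 H each → 3
  2 × C: 2 H each → 4
  1 × F: no H
  1 × N: no H
  1 × O: 1 H
  1 × O: no H
  Total hydrogens = 8.
Molecular formula: C9H8FNO2

C9H8FNO2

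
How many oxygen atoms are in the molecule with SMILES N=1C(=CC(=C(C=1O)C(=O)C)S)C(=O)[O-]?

4

The symbol for oxygen appears 4 times in the SMILES.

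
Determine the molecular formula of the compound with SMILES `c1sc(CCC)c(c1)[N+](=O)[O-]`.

Heavy atoms from the SMILES: 7 C, 1 N, 2 O, 1 S.
Implicit hydrogens by atom environment:
  2 × C: 2 H each → 4
  2 × C (aromatic): 1 H each → 2
  2 × C (aromatic): no H
  1 × C: 3 H
  1 × N (charge +1): no H
  1 × O: no H
  1 × O (charge -1): no H
  1 × S (aromatic): no H
  Total hydrogens = 9.
Molecular formula: C7H9NO2S

C7H9NO2S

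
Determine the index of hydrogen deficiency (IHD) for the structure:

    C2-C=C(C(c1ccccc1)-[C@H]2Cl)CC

6

Molecular formula from the SMILES: C13H15Cl.
DoU = (2C + 2 + N − H − X)/2 = (2·13 + 2 + 0 − 15 − 1)/2 = 12/2 = 6.
(Structurally: 2 ring(s) + 4 π bond(s) = 6.)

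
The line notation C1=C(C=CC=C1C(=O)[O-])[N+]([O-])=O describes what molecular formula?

Heavy atoms from the SMILES: 7 C, 1 N, 4 O.
Implicit hydrogens by atom environment:
  4 × C (aromatic): 1 H each → 4
  2 × C (aromatic): no H
  2 × O: no H
  2 × O (charge -1): no H
  1 × C: no H
  1 × N (charge +1): no H
  Total hydrogens = 4.
Net charge -1.
Molecular formula: C7H4NO4-

C7H4NO4-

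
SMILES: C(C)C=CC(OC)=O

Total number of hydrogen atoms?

Hydrogens are implicit in SMILES; fill each atom to its normal valence:
  2 × C: 3 H each → 6
  2 × C: 1 H each → 2
  2 × O: no H
  1 × C: 2 H
  1 × C: no H
  Total hydrogens = 10.

10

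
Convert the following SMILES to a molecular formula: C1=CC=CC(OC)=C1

C7H8O

Heavy atoms from the SMILES: 7 C, 1 O.
Implicit hydrogens by atom environment:
  5 × C (aromatic): 1 H each → 5
  1 × C: 3 H
  1 × C (aromatic): no H
  1 × O: no H
  Total hydrogens = 8.
Molecular formula: C7H8O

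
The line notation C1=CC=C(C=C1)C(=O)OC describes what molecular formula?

Heavy atoms from the SMILES: 8 C, 2 O.
Implicit hydrogens by atom environment:
  5 × C (aromatic): 1 H each → 5
  2 × O: no H
  1 × C: 3 H
  1 × C (aromatic): no H
  1 × C: no H
  Total hydrogens = 8.
Molecular formula: C8H8O2

C8H8O2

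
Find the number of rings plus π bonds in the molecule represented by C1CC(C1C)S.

Molecular formula from the SMILES: C5H10S.
DoU = (2C + 2 + N − H − X)/2 = (2·5 + 2 + 0 − 10 − 0)/2 = 2/2 = 1.
(Structurally: 1 ring(s) + 0 π bond(s) = 1.)

1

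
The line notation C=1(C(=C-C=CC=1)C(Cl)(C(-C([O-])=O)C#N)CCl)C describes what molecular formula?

Heavy atoms from the SMILES: 12 C, 2 Cl, 1 N, 2 O.
Implicit hydrogens by atom environment:
  4 × C (aromatic): 1 H each → 4
  3 × C: no H
  2 × C (aromatic): no H
  2 × Cl: no H
  1 × C: 3 H
  1 × C: 2 H
  1 × C: 1 H
  1 × N: no H
  1 × O: no H
  1 × O (charge -1): no H
  Total hydrogens = 10.
Net charge -1.
Molecular formula: C12H10Cl2NO2-

C12H10Cl2NO2-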